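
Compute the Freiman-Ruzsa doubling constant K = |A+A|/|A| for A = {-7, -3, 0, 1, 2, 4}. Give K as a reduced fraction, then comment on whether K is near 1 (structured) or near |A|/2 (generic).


|A| = 6.
Compute A + A by enumerating all 36 pairs.
A + A = {-14, -10, -7, -6, -5, -3, -2, -1, 0, 1, 2, 3, 4, 5, 6, 8}, so |A + A| = 16.
K = |A + A| / |A| = 16/6 = 8/3 ≈ 2.6667.
Reference: AP of size 6 gives K = 11/6 ≈ 1.8333; a fully generic set of size 6 gives K ≈ 3.5000.

|A| = 6, |A + A| = 16, K = 16/6 = 8/3.


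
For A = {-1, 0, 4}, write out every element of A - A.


A - A = {a - a' : a, a' ∈ A}.
Compute a - a' for each ordered pair (a, a'):
a = -1: -1--1=0, -1-0=-1, -1-4=-5
a = 0: 0--1=1, 0-0=0, 0-4=-4
a = 4: 4--1=5, 4-0=4, 4-4=0
Collecting distinct values (and noting 0 appears from a-a):
A - A = {-5, -4, -1, 0, 1, 4, 5}
|A - A| = 7

A - A = {-5, -4, -1, 0, 1, 4, 5}


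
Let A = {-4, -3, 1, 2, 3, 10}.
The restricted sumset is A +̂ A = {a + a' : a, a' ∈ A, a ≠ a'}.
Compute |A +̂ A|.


Restricted sumset: A +̂ A = {a + a' : a ∈ A, a' ∈ A, a ≠ a'}.
Equivalently, take A + A and drop any sum 2a that is achievable ONLY as a + a for a ∈ A (i.e. sums representable only with equal summands).
Enumerate pairs (a, a') with a < a' (symmetric, so each unordered pair gives one sum; this covers all a ≠ a'):
  -4 + -3 = -7
  -4 + 1 = -3
  -4 + 2 = -2
  -4 + 3 = -1
  -4 + 10 = 6
  -3 + 1 = -2
  -3 + 2 = -1
  -3 + 3 = 0
  -3 + 10 = 7
  1 + 2 = 3
  1 + 3 = 4
  1 + 10 = 11
  2 + 3 = 5
  2 + 10 = 12
  3 + 10 = 13
Collected distinct sums: {-7, -3, -2, -1, 0, 3, 4, 5, 6, 7, 11, 12, 13}
|A +̂ A| = 13
(Reference bound: |A +̂ A| ≥ 2|A| - 3 for |A| ≥ 2, with |A| = 6 giving ≥ 9.)

|A +̂ A| = 13


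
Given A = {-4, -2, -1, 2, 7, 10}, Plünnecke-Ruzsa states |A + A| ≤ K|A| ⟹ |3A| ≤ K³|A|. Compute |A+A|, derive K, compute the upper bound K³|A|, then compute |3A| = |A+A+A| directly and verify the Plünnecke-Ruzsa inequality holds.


|A| = 6.
Step 1: Compute A + A by enumerating all 36 pairs.
A + A = {-8, -6, -5, -4, -3, -2, 0, 1, 3, 4, 5, 6, 8, 9, 12, 14, 17, 20}, so |A + A| = 18.
Step 2: Doubling constant K = |A + A|/|A| = 18/6 = 18/6 ≈ 3.0000.
Step 3: Plünnecke-Ruzsa gives |3A| ≤ K³·|A| = (3.0000)³ · 6 ≈ 162.0000.
Step 4: Compute 3A = A + A + A directly by enumerating all triples (a,b,c) ∈ A³; |3A| = 34.
Step 5: Check 34 ≤ 162.0000? Yes ✓.

K = 18/6, Plünnecke-Ruzsa bound K³|A| ≈ 162.0000, |3A| = 34, inequality holds.


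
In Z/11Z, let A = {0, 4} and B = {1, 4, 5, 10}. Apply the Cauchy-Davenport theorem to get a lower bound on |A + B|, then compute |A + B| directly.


Cauchy-Davenport: |A + B| ≥ min(p, |A| + |B| - 1) for A, B nonempty in Z/pZ.
|A| = 2, |B| = 4, p = 11.
CD lower bound = min(11, 2 + 4 - 1) = min(11, 5) = 5.
Compute A + B mod 11 directly:
a = 0: 0+1=1, 0+4=4, 0+5=5, 0+10=10
a = 4: 4+1=5, 4+4=8, 4+5=9, 4+10=3
A + B = {1, 3, 4, 5, 8, 9, 10}, so |A + B| = 7.
Verify: 7 ≥ 5? Yes ✓.

CD lower bound = 5, actual |A + B| = 7.


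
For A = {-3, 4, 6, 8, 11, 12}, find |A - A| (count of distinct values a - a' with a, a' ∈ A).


A - A = {a - a' : a, a' ∈ A}; |A| = 6.
Bounds: 2|A|-1 ≤ |A - A| ≤ |A|² - |A| + 1, i.e. 11 ≤ |A - A| ≤ 31.
Note: 0 ∈ A - A always (from a - a). The set is symmetric: if d ∈ A - A then -d ∈ A - A.
Enumerate nonzero differences d = a - a' with a > a' (then include -d):
Positive differences: {1, 2, 3, 4, 5, 6, 7, 8, 9, 11, 14, 15}
Full difference set: {0} ∪ (positive diffs) ∪ (negative diffs).
|A - A| = 1 + 2·12 = 25 (matches direct enumeration: 25).

|A - A| = 25


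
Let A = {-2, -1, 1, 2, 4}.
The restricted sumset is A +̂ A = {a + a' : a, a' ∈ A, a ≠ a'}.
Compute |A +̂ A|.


Restricted sumset: A +̂ A = {a + a' : a ∈ A, a' ∈ A, a ≠ a'}.
Equivalently, take A + A and drop any sum 2a that is achievable ONLY as a + a for a ∈ A (i.e. sums representable only with equal summands).
Enumerate pairs (a, a') with a < a' (symmetric, so each unordered pair gives one sum; this covers all a ≠ a'):
  -2 + -1 = -3
  -2 + 1 = -1
  -2 + 2 = 0
  -2 + 4 = 2
  -1 + 1 = 0
  -1 + 2 = 1
  -1 + 4 = 3
  1 + 2 = 3
  1 + 4 = 5
  2 + 4 = 6
Collected distinct sums: {-3, -1, 0, 1, 2, 3, 5, 6}
|A +̂ A| = 8
(Reference bound: |A +̂ A| ≥ 2|A| - 3 for |A| ≥ 2, with |A| = 5 giving ≥ 7.)

|A +̂ A| = 8


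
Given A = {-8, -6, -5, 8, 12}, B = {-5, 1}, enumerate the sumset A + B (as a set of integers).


A + B = {a + b : a ∈ A, b ∈ B}.
Enumerate all |A|·|B| = 5·2 = 10 pairs (a, b) and collect distinct sums.
a = -8: -8+-5=-13, -8+1=-7
a = -6: -6+-5=-11, -6+1=-5
a = -5: -5+-5=-10, -5+1=-4
a = 8: 8+-5=3, 8+1=9
a = 12: 12+-5=7, 12+1=13
Collecting distinct sums: A + B = {-13, -11, -10, -7, -5, -4, 3, 7, 9, 13}
|A + B| = 10

A + B = {-13, -11, -10, -7, -5, -4, 3, 7, 9, 13}


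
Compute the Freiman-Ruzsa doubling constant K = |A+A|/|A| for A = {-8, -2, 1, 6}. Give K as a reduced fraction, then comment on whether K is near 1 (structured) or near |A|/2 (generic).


|A| = 4.
Compute A + A by enumerating all 16 pairs.
A + A = {-16, -10, -7, -4, -2, -1, 2, 4, 7, 12}, so |A + A| = 10.
K = |A + A| / |A| = 10/4 = 5/2 ≈ 2.5000.
Reference: AP of size 4 gives K = 7/4 ≈ 1.7500; a fully generic set of size 4 gives K ≈ 2.5000.

|A| = 4, |A + A| = 10, K = 10/4 = 5/2.


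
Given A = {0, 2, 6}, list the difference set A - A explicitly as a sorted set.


A - A = {a - a' : a, a' ∈ A}.
Compute a - a' for each ordered pair (a, a'):
a = 0: 0-0=0, 0-2=-2, 0-6=-6
a = 2: 2-0=2, 2-2=0, 2-6=-4
a = 6: 6-0=6, 6-2=4, 6-6=0
Collecting distinct values (and noting 0 appears from a-a):
A - A = {-6, -4, -2, 0, 2, 4, 6}
|A - A| = 7

A - A = {-6, -4, -2, 0, 2, 4, 6}


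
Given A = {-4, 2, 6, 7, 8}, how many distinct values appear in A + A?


A + A = {a + a' : a, a' ∈ A}; |A| = 5.
General bounds: 2|A| - 1 ≤ |A + A| ≤ |A|(|A|+1)/2, i.e. 9 ≤ |A + A| ≤ 15.
Lower bound 2|A|-1 is attained iff A is an arithmetic progression.
Enumerate sums a + a' for a ≤ a' (symmetric, so this suffices):
a = -4: -4+-4=-8, -4+2=-2, -4+6=2, -4+7=3, -4+8=4
a = 2: 2+2=4, 2+6=8, 2+7=9, 2+8=10
a = 6: 6+6=12, 6+7=13, 6+8=14
a = 7: 7+7=14, 7+8=15
a = 8: 8+8=16
Distinct sums: {-8, -2, 2, 3, 4, 8, 9, 10, 12, 13, 14, 15, 16}
|A + A| = 13

|A + A| = 13


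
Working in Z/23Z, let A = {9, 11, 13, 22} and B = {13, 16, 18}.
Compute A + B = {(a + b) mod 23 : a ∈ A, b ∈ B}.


Work in Z/23Z: reduce every sum a + b modulo 23.
Enumerate all 12 pairs:
a = 9: 9+13=22, 9+16=2, 9+18=4
a = 11: 11+13=1, 11+16=4, 11+18=6
a = 13: 13+13=3, 13+16=6, 13+18=8
a = 22: 22+13=12, 22+16=15, 22+18=17
Distinct residues collected: {1, 2, 3, 4, 6, 8, 12, 15, 17, 22}
|A + B| = 10 (out of 23 total residues).

A + B = {1, 2, 3, 4, 6, 8, 12, 15, 17, 22}


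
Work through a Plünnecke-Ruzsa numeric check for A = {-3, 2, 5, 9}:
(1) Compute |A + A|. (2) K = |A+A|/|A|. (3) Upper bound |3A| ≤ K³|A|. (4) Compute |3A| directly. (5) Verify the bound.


|A| = 4.
Step 1: Compute A + A by enumerating all 16 pairs.
A + A = {-6, -1, 2, 4, 6, 7, 10, 11, 14, 18}, so |A + A| = 10.
Step 2: Doubling constant K = |A + A|/|A| = 10/4 = 10/4 ≈ 2.5000.
Step 3: Plünnecke-Ruzsa gives |3A| ≤ K³·|A| = (2.5000)³ · 4 ≈ 62.5000.
Step 4: Compute 3A = A + A + A directly by enumerating all triples (a,b,c) ∈ A³; |3A| = 19.
Step 5: Check 19 ≤ 62.5000? Yes ✓.

K = 10/4, Plünnecke-Ruzsa bound K³|A| ≈ 62.5000, |3A| = 19, inequality holds.


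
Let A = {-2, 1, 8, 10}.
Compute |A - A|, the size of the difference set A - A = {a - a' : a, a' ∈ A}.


A - A = {a - a' : a, a' ∈ A}; |A| = 4.
Bounds: 2|A|-1 ≤ |A - A| ≤ |A|² - |A| + 1, i.e. 7 ≤ |A - A| ≤ 13.
Note: 0 ∈ A - A always (from a - a). The set is symmetric: if d ∈ A - A then -d ∈ A - A.
Enumerate nonzero differences d = a - a' with a > a' (then include -d):
Positive differences: {2, 3, 7, 9, 10, 12}
Full difference set: {0} ∪ (positive diffs) ∪ (negative diffs).
|A - A| = 1 + 2·6 = 13 (matches direct enumeration: 13).

|A - A| = 13


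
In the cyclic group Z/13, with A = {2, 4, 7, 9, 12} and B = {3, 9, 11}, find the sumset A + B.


Work in Z/13Z: reduce every sum a + b modulo 13.
Enumerate all 15 pairs:
a = 2: 2+3=5, 2+9=11, 2+11=0
a = 4: 4+3=7, 4+9=0, 4+11=2
a = 7: 7+3=10, 7+9=3, 7+11=5
a = 9: 9+3=12, 9+9=5, 9+11=7
a = 12: 12+3=2, 12+9=8, 12+11=10
Distinct residues collected: {0, 2, 3, 5, 7, 8, 10, 11, 12}
|A + B| = 9 (out of 13 total residues).

A + B = {0, 2, 3, 5, 7, 8, 10, 11, 12}


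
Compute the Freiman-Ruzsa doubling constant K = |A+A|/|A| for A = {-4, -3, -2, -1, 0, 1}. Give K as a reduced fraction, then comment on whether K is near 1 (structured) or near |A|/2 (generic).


|A| = 6.
Compute A + A by enumerating all 36 pairs.
A + A = {-8, -7, -6, -5, -4, -3, -2, -1, 0, 1, 2}, so |A + A| = 11.
K = |A + A| / |A| = 11/6 (already in lowest terms) ≈ 1.8333.
Reference: AP of size 6 gives K = 11/6 ≈ 1.8333; a fully generic set of size 6 gives K ≈ 3.5000.

|A| = 6, |A + A| = 11, K = 11/6.


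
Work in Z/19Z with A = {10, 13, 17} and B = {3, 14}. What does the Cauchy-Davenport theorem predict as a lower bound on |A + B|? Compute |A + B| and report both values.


Cauchy-Davenport: |A + B| ≥ min(p, |A| + |B| - 1) for A, B nonempty in Z/pZ.
|A| = 3, |B| = 2, p = 19.
CD lower bound = min(19, 3 + 2 - 1) = min(19, 4) = 4.
Compute A + B mod 19 directly:
a = 10: 10+3=13, 10+14=5
a = 13: 13+3=16, 13+14=8
a = 17: 17+3=1, 17+14=12
A + B = {1, 5, 8, 12, 13, 16}, so |A + B| = 6.
Verify: 6 ≥ 4? Yes ✓.

CD lower bound = 4, actual |A + B| = 6.


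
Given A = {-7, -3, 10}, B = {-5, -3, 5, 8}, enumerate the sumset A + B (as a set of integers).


A + B = {a + b : a ∈ A, b ∈ B}.
Enumerate all |A|·|B| = 3·4 = 12 pairs (a, b) and collect distinct sums.
a = -7: -7+-5=-12, -7+-3=-10, -7+5=-2, -7+8=1
a = -3: -3+-5=-8, -3+-3=-6, -3+5=2, -3+8=5
a = 10: 10+-5=5, 10+-3=7, 10+5=15, 10+8=18
Collecting distinct sums: A + B = {-12, -10, -8, -6, -2, 1, 2, 5, 7, 15, 18}
|A + B| = 11

A + B = {-12, -10, -8, -6, -2, 1, 2, 5, 7, 15, 18}


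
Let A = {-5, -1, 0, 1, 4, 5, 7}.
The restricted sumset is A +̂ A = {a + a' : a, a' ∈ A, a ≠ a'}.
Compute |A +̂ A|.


Restricted sumset: A +̂ A = {a + a' : a ∈ A, a' ∈ A, a ≠ a'}.
Equivalently, take A + A and drop any sum 2a that is achievable ONLY as a + a for a ∈ A (i.e. sums representable only with equal summands).
Enumerate pairs (a, a') with a < a' (symmetric, so each unordered pair gives one sum; this covers all a ≠ a'):
  -5 + -1 = -6
  -5 + 0 = -5
  -5 + 1 = -4
  -5 + 4 = -1
  -5 + 5 = 0
  -5 + 7 = 2
  -1 + 0 = -1
  -1 + 1 = 0
  -1 + 4 = 3
  -1 + 5 = 4
  -1 + 7 = 6
  0 + 1 = 1
  0 + 4 = 4
  0 + 5 = 5
  0 + 7 = 7
  1 + 4 = 5
  1 + 5 = 6
  1 + 7 = 8
  4 + 5 = 9
  4 + 7 = 11
  5 + 7 = 12
Collected distinct sums: {-6, -5, -4, -1, 0, 1, 2, 3, 4, 5, 6, 7, 8, 9, 11, 12}
|A +̂ A| = 16
(Reference bound: |A +̂ A| ≥ 2|A| - 3 for |A| ≥ 2, with |A| = 7 giving ≥ 11.)

|A +̂ A| = 16


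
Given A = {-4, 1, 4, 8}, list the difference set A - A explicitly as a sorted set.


A - A = {a - a' : a, a' ∈ A}.
Compute a - a' for each ordered pair (a, a'):
a = -4: -4--4=0, -4-1=-5, -4-4=-8, -4-8=-12
a = 1: 1--4=5, 1-1=0, 1-4=-3, 1-8=-7
a = 4: 4--4=8, 4-1=3, 4-4=0, 4-8=-4
a = 8: 8--4=12, 8-1=7, 8-4=4, 8-8=0
Collecting distinct values (and noting 0 appears from a-a):
A - A = {-12, -8, -7, -5, -4, -3, 0, 3, 4, 5, 7, 8, 12}
|A - A| = 13

A - A = {-12, -8, -7, -5, -4, -3, 0, 3, 4, 5, 7, 8, 12}


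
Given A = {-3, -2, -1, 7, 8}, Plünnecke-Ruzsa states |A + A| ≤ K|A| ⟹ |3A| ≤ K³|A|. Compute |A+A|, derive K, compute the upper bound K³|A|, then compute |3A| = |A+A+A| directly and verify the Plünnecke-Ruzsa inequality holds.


|A| = 5.
Step 1: Compute A + A by enumerating all 25 pairs.
A + A = {-6, -5, -4, -3, -2, 4, 5, 6, 7, 14, 15, 16}, so |A + A| = 12.
Step 2: Doubling constant K = |A + A|/|A| = 12/5 = 12/5 ≈ 2.4000.
Step 3: Plünnecke-Ruzsa gives |3A| ≤ K³·|A| = (2.4000)³ · 5 ≈ 69.1200.
Step 4: Compute 3A = A + A + A directly by enumerating all triples (a,b,c) ∈ A³; |3A| = 22.
Step 5: Check 22 ≤ 69.1200? Yes ✓.

K = 12/5, Plünnecke-Ruzsa bound K³|A| ≈ 69.1200, |3A| = 22, inequality holds.


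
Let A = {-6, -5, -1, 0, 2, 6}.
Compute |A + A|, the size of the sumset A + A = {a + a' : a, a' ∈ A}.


A + A = {a + a' : a, a' ∈ A}; |A| = 6.
General bounds: 2|A| - 1 ≤ |A + A| ≤ |A|(|A|+1)/2, i.e. 11 ≤ |A + A| ≤ 21.
Lower bound 2|A|-1 is attained iff A is an arithmetic progression.
Enumerate sums a + a' for a ≤ a' (symmetric, so this suffices):
a = -6: -6+-6=-12, -6+-5=-11, -6+-1=-7, -6+0=-6, -6+2=-4, -6+6=0
a = -5: -5+-5=-10, -5+-1=-6, -5+0=-5, -5+2=-3, -5+6=1
a = -1: -1+-1=-2, -1+0=-1, -1+2=1, -1+6=5
a = 0: 0+0=0, 0+2=2, 0+6=6
a = 2: 2+2=4, 2+6=8
a = 6: 6+6=12
Distinct sums: {-12, -11, -10, -7, -6, -5, -4, -3, -2, -1, 0, 1, 2, 4, 5, 6, 8, 12}
|A + A| = 18

|A + A| = 18


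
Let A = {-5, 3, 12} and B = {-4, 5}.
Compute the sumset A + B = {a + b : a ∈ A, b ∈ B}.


A + B = {a + b : a ∈ A, b ∈ B}.
Enumerate all |A|·|B| = 3·2 = 6 pairs (a, b) and collect distinct sums.
a = -5: -5+-4=-9, -5+5=0
a = 3: 3+-4=-1, 3+5=8
a = 12: 12+-4=8, 12+5=17
Collecting distinct sums: A + B = {-9, -1, 0, 8, 17}
|A + B| = 5

A + B = {-9, -1, 0, 8, 17}


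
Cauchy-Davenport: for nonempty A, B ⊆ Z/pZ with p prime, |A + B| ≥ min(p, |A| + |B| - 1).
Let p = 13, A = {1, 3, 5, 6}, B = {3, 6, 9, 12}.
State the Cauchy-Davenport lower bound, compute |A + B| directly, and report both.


Cauchy-Davenport: |A + B| ≥ min(p, |A| + |B| - 1) for A, B nonempty in Z/pZ.
|A| = 4, |B| = 4, p = 13.
CD lower bound = min(13, 4 + 4 - 1) = min(13, 7) = 7.
Compute A + B mod 13 directly:
a = 1: 1+3=4, 1+6=7, 1+9=10, 1+12=0
a = 3: 3+3=6, 3+6=9, 3+9=12, 3+12=2
a = 5: 5+3=8, 5+6=11, 5+9=1, 5+12=4
a = 6: 6+3=9, 6+6=12, 6+9=2, 6+12=5
A + B = {0, 1, 2, 4, 5, 6, 7, 8, 9, 10, 11, 12}, so |A + B| = 12.
Verify: 12 ≥ 7? Yes ✓.

CD lower bound = 7, actual |A + B| = 12.


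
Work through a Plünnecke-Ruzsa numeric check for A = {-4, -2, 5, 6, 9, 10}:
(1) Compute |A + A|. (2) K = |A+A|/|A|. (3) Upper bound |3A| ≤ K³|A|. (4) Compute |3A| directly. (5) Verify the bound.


|A| = 6.
Step 1: Compute A + A by enumerating all 36 pairs.
A + A = {-8, -6, -4, 1, 2, 3, 4, 5, 6, 7, 8, 10, 11, 12, 14, 15, 16, 18, 19, 20}, so |A + A| = 20.
Step 2: Doubling constant K = |A + A|/|A| = 20/6 = 20/6 ≈ 3.3333.
Step 3: Plünnecke-Ruzsa gives |3A| ≤ K³·|A| = (3.3333)³ · 6 ≈ 222.2222.
Step 4: Compute 3A = A + A + A directly by enumerating all triples (a,b,c) ∈ A³; |3A| = 38.
Step 5: Check 38 ≤ 222.2222? Yes ✓.

K = 20/6, Plünnecke-Ruzsa bound K³|A| ≈ 222.2222, |3A| = 38, inequality holds.


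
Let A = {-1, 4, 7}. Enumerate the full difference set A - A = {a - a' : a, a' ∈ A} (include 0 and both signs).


A - A = {a - a' : a, a' ∈ A}.
Compute a - a' for each ordered pair (a, a'):
a = -1: -1--1=0, -1-4=-5, -1-7=-8
a = 4: 4--1=5, 4-4=0, 4-7=-3
a = 7: 7--1=8, 7-4=3, 7-7=0
Collecting distinct values (and noting 0 appears from a-a):
A - A = {-8, -5, -3, 0, 3, 5, 8}
|A - A| = 7

A - A = {-8, -5, -3, 0, 3, 5, 8}


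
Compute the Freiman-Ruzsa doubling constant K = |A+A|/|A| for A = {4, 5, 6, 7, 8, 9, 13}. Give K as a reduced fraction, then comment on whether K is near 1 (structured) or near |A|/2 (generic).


|A| = 7.
Compute A + A by enumerating all 49 pairs.
A + A = {8, 9, 10, 11, 12, 13, 14, 15, 16, 17, 18, 19, 20, 21, 22, 26}, so |A + A| = 16.
K = |A + A| / |A| = 16/7 (already in lowest terms) ≈ 2.2857.
Reference: AP of size 7 gives K = 13/7 ≈ 1.8571; a fully generic set of size 7 gives K ≈ 4.0000.

|A| = 7, |A + A| = 16, K = 16/7.


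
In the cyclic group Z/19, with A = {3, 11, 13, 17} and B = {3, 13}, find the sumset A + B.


Work in Z/19Z: reduce every sum a + b modulo 19.
Enumerate all 8 pairs:
a = 3: 3+3=6, 3+13=16
a = 11: 11+3=14, 11+13=5
a = 13: 13+3=16, 13+13=7
a = 17: 17+3=1, 17+13=11
Distinct residues collected: {1, 5, 6, 7, 11, 14, 16}
|A + B| = 7 (out of 19 total residues).

A + B = {1, 5, 6, 7, 11, 14, 16}


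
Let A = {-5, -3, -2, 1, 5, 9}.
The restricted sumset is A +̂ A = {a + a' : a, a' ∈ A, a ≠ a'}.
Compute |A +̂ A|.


Restricted sumset: A +̂ A = {a + a' : a ∈ A, a' ∈ A, a ≠ a'}.
Equivalently, take A + A and drop any sum 2a that is achievable ONLY as a + a for a ∈ A (i.e. sums representable only with equal summands).
Enumerate pairs (a, a') with a < a' (symmetric, so each unordered pair gives one sum; this covers all a ≠ a'):
  -5 + -3 = -8
  -5 + -2 = -7
  -5 + 1 = -4
  -5 + 5 = 0
  -5 + 9 = 4
  -3 + -2 = -5
  -3 + 1 = -2
  -3 + 5 = 2
  -3 + 9 = 6
  -2 + 1 = -1
  -2 + 5 = 3
  -2 + 9 = 7
  1 + 5 = 6
  1 + 9 = 10
  5 + 9 = 14
Collected distinct sums: {-8, -7, -5, -4, -2, -1, 0, 2, 3, 4, 6, 7, 10, 14}
|A +̂ A| = 14
(Reference bound: |A +̂ A| ≥ 2|A| - 3 for |A| ≥ 2, with |A| = 6 giving ≥ 9.)

|A +̂ A| = 14


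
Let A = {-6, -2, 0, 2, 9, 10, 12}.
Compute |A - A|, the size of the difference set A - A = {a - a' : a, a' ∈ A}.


A - A = {a - a' : a, a' ∈ A}; |A| = 7.
Bounds: 2|A|-1 ≤ |A - A| ≤ |A|² - |A| + 1, i.e. 13 ≤ |A - A| ≤ 43.
Note: 0 ∈ A - A always (from a - a). The set is symmetric: if d ∈ A - A then -d ∈ A - A.
Enumerate nonzero differences d = a - a' with a > a' (then include -d):
Positive differences: {1, 2, 3, 4, 6, 7, 8, 9, 10, 11, 12, 14, 15, 16, 18}
Full difference set: {0} ∪ (positive diffs) ∪ (negative diffs).
|A - A| = 1 + 2·15 = 31 (matches direct enumeration: 31).

|A - A| = 31


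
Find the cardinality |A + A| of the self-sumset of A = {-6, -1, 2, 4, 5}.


A + A = {a + a' : a, a' ∈ A}; |A| = 5.
General bounds: 2|A| - 1 ≤ |A + A| ≤ |A|(|A|+1)/2, i.e. 9 ≤ |A + A| ≤ 15.
Lower bound 2|A|-1 is attained iff A is an arithmetic progression.
Enumerate sums a + a' for a ≤ a' (symmetric, so this suffices):
a = -6: -6+-6=-12, -6+-1=-7, -6+2=-4, -6+4=-2, -6+5=-1
a = -1: -1+-1=-2, -1+2=1, -1+4=3, -1+5=4
a = 2: 2+2=4, 2+4=6, 2+5=7
a = 4: 4+4=8, 4+5=9
a = 5: 5+5=10
Distinct sums: {-12, -7, -4, -2, -1, 1, 3, 4, 6, 7, 8, 9, 10}
|A + A| = 13

|A + A| = 13


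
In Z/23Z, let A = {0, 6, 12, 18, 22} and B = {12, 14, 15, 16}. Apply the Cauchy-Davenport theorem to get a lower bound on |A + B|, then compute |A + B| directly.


Cauchy-Davenport: |A + B| ≥ min(p, |A| + |B| - 1) for A, B nonempty in Z/pZ.
|A| = 5, |B| = 4, p = 23.
CD lower bound = min(23, 5 + 4 - 1) = min(23, 8) = 8.
Compute A + B mod 23 directly:
a = 0: 0+12=12, 0+14=14, 0+15=15, 0+16=16
a = 6: 6+12=18, 6+14=20, 6+15=21, 6+16=22
a = 12: 12+12=1, 12+14=3, 12+15=4, 12+16=5
a = 18: 18+12=7, 18+14=9, 18+15=10, 18+16=11
a = 22: 22+12=11, 22+14=13, 22+15=14, 22+16=15
A + B = {1, 3, 4, 5, 7, 9, 10, 11, 12, 13, 14, 15, 16, 18, 20, 21, 22}, so |A + B| = 17.
Verify: 17 ≥ 8? Yes ✓.

CD lower bound = 8, actual |A + B| = 17.


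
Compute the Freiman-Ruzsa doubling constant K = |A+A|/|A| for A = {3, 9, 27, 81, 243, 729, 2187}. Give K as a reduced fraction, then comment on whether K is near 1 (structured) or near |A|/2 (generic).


|A| = 7.
Compute A + A by enumerating all 49 pairs.
A + A = {6, 12, 18, 30, 36, 54, 84, 90, 108, 162, 246, 252, 270, 324, 486, 732, 738, 756, 810, 972, 1458, 2190, 2196, 2214, 2268, 2430, 2916, 4374}, so |A + A| = 28.
K = |A + A| / |A| = 28/7 = 4/1 ≈ 4.0000.
Reference: AP of size 7 gives K = 13/7 ≈ 1.8571; a fully generic set of size 7 gives K ≈ 4.0000.

|A| = 7, |A + A| = 28, K = 28/7 = 4/1.


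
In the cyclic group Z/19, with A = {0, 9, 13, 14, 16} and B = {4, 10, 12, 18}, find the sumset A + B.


Work in Z/19Z: reduce every sum a + b modulo 19.
Enumerate all 20 pairs:
a = 0: 0+4=4, 0+10=10, 0+12=12, 0+18=18
a = 9: 9+4=13, 9+10=0, 9+12=2, 9+18=8
a = 13: 13+4=17, 13+10=4, 13+12=6, 13+18=12
a = 14: 14+4=18, 14+10=5, 14+12=7, 14+18=13
a = 16: 16+4=1, 16+10=7, 16+12=9, 16+18=15
Distinct residues collected: {0, 1, 2, 4, 5, 6, 7, 8, 9, 10, 12, 13, 15, 17, 18}
|A + B| = 15 (out of 19 total residues).

A + B = {0, 1, 2, 4, 5, 6, 7, 8, 9, 10, 12, 13, 15, 17, 18}


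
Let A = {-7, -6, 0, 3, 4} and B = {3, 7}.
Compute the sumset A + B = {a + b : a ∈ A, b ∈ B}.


A + B = {a + b : a ∈ A, b ∈ B}.
Enumerate all |A|·|B| = 5·2 = 10 pairs (a, b) and collect distinct sums.
a = -7: -7+3=-4, -7+7=0
a = -6: -6+3=-3, -6+7=1
a = 0: 0+3=3, 0+7=7
a = 3: 3+3=6, 3+7=10
a = 4: 4+3=7, 4+7=11
Collecting distinct sums: A + B = {-4, -3, 0, 1, 3, 6, 7, 10, 11}
|A + B| = 9

A + B = {-4, -3, 0, 1, 3, 6, 7, 10, 11}


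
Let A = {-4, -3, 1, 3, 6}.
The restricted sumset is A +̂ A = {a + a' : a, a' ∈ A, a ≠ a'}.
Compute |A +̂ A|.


Restricted sumset: A +̂ A = {a + a' : a ∈ A, a' ∈ A, a ≠ a'}.
Equivalently, take A + A and drop any sum 2a that is achievable ONLY as a + a for a ∈ A (i.e. sums representable only with equal summands).
Enumerate pairs (a, a') with a < a' (symmetric, so each unordered pair gives one sum; this covers all a ≠ a'):
  -4 + -3 = -7
  -4 + 1 = -3
  -4 + 3 = -1
  -4 + 6 = 2
  -3 + 1 = -2
  -3 + 3 = 0
  -3 + 6 = 3
  1 + 3 = 4
  1 + 6 = 7
  3 + 6 = 9
Collected distinct sums: {-7, -3, -2, -1, 0, 2, 3, 4, 7, 9}
|A +̂ A| = 10
(Reference bound: |A +̂ A| ≥ 2|A| - 3 for |A| ≥ 2, with |A| = 5 giving ≥ 7.)

|A +̂ A| = 10


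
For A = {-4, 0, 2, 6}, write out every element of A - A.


A - A = {a - a' : a, a' ∈ A}.
Compute a - a' for each ordered pair (a, a'):
a = -4: -4--4=0, -4-0=-4, -4-2=-6, -4-6=-10
a = 0: 0--4=4, 0-0=0, 0-2=-2, 0-6=-6
a = 2: 2--4=6, 2-0=2, 2-2=0, 2-6=-4
a = 6: 6--4=10, 6-0=6, 6-2=4, 6-6=0
Collecting distinct values (and noting 0 appears from a-a):
A - A = {-10, -6, -4, -2, 0, 2, 4, 6, 10}
|A - A| = 9

A - A = {-10, -6, -4, -2, 0, 2, 4, 6, 10}


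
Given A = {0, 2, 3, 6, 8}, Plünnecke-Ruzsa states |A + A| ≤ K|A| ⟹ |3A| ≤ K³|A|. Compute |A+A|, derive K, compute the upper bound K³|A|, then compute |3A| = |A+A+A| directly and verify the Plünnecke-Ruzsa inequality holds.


|A| = 5.
Step 1: Compute A + A by enumerating all 25 pairs.
A + A = {0, 2, 3, 4, 5, 6, 8, 9, 10, 11, 12, 14, 16}, so |A + A| = 13.
Step 2: Doubling constant K = |A + A|/|A| = 13/5 = 13/5 ≈ 2.6000.
Step 3: Plünnecke-Ruzsa gives |3A| ≤ K³·|A| = (2.6000)³ · 5 ≈ 87.8800.
Step 4: Compute 3A = A + A + A directly by enumerating all triples (a,b,c) ∈ A³; |3A| = 22.
Step 5: Check 22 ≤ 87.8800? Yes ✓.

K = 13/5, Plünnecke-Ruzsa bound K³|A| ≈ 87.8800, |3A| = 22, inequality holds.


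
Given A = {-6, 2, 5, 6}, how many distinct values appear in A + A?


A + A = {a + a' : a, a' ∈ A}; |A| = 4.
General bounds: 2|A| - 1 ≤ |A + A| ≤ |A|(|A|+1)/2, i.e. 7 ≤ |A + A| ≤ 10.
Lower bound 2|A|-1 is attained iff A is an arithmetic progression.
Enumerate sums a + a' for a ≤ a' (symmetric, so this suffices):
a = -6: -6+-6=-12, -6+2=-4, -6+5=-1, -6+6=0
a = 2: 2+2=4, 2+5=7, 2+6=8
a = 5: 5+5=10, 5+6=11
a = 6: 6+6=12
Distinct sums: {-12, -4, -1, 0, 4, 7, 8, 10, 11, 12}
|A + A| = 10

|A + A| = 10


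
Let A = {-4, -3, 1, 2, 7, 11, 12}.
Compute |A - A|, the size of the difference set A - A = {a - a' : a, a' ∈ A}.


A - A = {a - a' : a, a' ∈ A}; |A| = 7.
Bounds: 2|A|-1 ≤ |A - A| ≤ |A|² - |A| + 1, i.e. 13 ≤ |A - A| ≤ 43.
Note: 0 ∈ A - A always (from a - a). The set is symmetric: if d ∈ A - A then -d ∈ A - A.
Enumerate nonzero differences d = a - a' with a > a' (then include -d):
Positive differences: {1, 4, 5, 6, 9, 10, 11, 14, 15, 16}
Full difference set: {0} ∪ (positive diffs) ∪ (negative diffs).
|A - A| = 1 + 2·10 = 21 (matches direct enumeration: 21).

|A - A| = 21


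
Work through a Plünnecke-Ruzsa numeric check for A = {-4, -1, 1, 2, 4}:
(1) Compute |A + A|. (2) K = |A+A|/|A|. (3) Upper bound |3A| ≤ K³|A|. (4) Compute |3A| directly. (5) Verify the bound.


|A| = 5.
Step 1: Compute A + A by enumerating all 25 pairs.
A + A = {-8, -5, -3, -2, 0, 1, 2, 3, 4, 5, 6, 8}, so |A + A| = 12.
Step 2: Doubling constant K = |A + A|/|A| = 12/5 = 12/5 ≈ 2.4000.
Step 3: Plünnecke-Ruzsa gives |3A| ≤ K³·|A| = (2.4000)³ · 5 ≈ 69.1200.
Step 4: Compute 3A = A + A + A directly by enumerating all triples (a,b,c) ∈ A³; |3A| = 20.
Step 5: Check 20 ≤ 69.1200? Yes ✓.

K = 12/5, Plünnecke-Ruzsa bound K³|A| ≈ 69.1200, |3A| = 20, inequality holds.


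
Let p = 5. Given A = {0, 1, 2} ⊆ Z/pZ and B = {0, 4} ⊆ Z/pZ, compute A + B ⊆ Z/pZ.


Work in Z/5Z: reduce every sum a + b modulo 5.
Enumerate all 6 pairs:
a = 0: 0+0=0, 0+4=4
a = 1: 1+0=1, 1+4=0
a = 2: 2+0=2, 2+4=1
Distinct residues collected: {0, 1, 2, 4}
|A + B| = 4 (out of 5 total residues).

A + B = {0, 1, 2, 4}


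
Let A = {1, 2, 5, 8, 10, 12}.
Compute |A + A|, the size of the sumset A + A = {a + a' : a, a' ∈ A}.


A + A = {a + a' : a, a' ∈ A}; |A| = 6.
General bounds: 2|A| - 1 ≤ |A + A| ≤ |A|(|A|+1)/2, i.e. 11 ≤ |A + A| ≤ 21.
Lower bound 2|A|-1 is attained iff A is an arithmetic progression.
Enumerate sums a + a' for a ≤ a' (symmetric, so this suffices):
a = 1: 1+1=2, 1+2=3, 1+5=6, 1+8=9, 1+10=11, 1+12=13
a = 2: 2+2=4, 2+5=7, 2+8=10, 2+10=12, 2+12=14
a = 5: 5+5=10, 5+8=13, 5+10=15, 5+12=17
a = 8: 8+8=16, 8+10=18, 8+12=20
a = 10: 10+10=20, 10+12=22
a = 12: 12+12=24
Distinct sums: {2, 3, 4, 6, 7, 9, 10, 11, 12, 13, 14, 15, 16, 17, 18, 20, 22, 24}
|A + A| = 18

|A + A| = 18


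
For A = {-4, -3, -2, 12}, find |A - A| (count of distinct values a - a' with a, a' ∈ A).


A - A = {a - a' : a, a' ∈ A}; |A| = 4.
Bounds: 2|A|-1 ≤ |A - A| ≤ |A|² - |A| + 1, i.e. 7 ≤ |A - A| ≤ 13.
Note: 0 ∈ A - A always (from a - a). The set is symmetric: if d ∈ A - A then -d ∈ A - A.
Enumerate nonzero differences d = a - a' with a > a' (then include -d):
Positive differences: {1, 2, 14, 15, 16}
Full difference set: {0} ∪ (positive diffs) ∪ (negative diffs).
|A - A| = 1 + 2·5 = 11 (matches direct enumeration: 11).

|A - A| = 11


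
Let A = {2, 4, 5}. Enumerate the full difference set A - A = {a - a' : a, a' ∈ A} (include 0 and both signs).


A - A = {a - a' : a, a' ∈ A}.
Compute a - a' for each ordered pair (a, a'):
a = 2: 2-2=0, 2-4=-2, 2-5=-3
a = 4: 4-2=2, 4-4=0, 4-5=-1
a = 5: 5-2=3, 5-4=1, 5-5=0
Collecting distinct values (and noting 0 appears from a-a):
A - A = {-3, -2, -1, 0, 1, 2, 3}
|A - A| = 7

A - A = {-3, -2, -1, 0, 1, 2, 3}


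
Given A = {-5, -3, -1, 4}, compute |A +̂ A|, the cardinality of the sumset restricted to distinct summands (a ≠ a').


Restricted sumset: A +̂ A = {a + a' : a ∈ A, a' ∈ A, a ≠ a'}.
Equivalently, take A + A and drop any sum 2a that is achievable ONLY as a + a for a ∈ A (i.e. sums representable only with equal summands).
Enumerate pairs (a, a') with a < a' (symmetric, so each unordered pair gives one sum; this covers all a ≠ a'):
  -5 + -3 = -8
  -5 + -1 = -6
  -5 + 4 = -1
  -3 + -1 = -4
  -3 + 4 = 1
  -1 + 4 = 3
Collected distinct sums: {-8, -6, -4, -1, 1, 3}
|A +̂ A| = 6
(Reference bound: |A +̂ A| ≥ 2|A| - 3 for |A| ≥ 2, with |A| = 4 giving ≥ 5.)

|A +̂ A| = 6


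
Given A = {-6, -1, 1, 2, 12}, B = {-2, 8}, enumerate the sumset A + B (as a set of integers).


A + B = {a + b : a ∈ A, b ∈ B}.
Enumerate all |A|·|B| = 5·2 = 10 pairs (a, b) and collect distinct sums.
a = -6: -6+-2=-8, -6+8=2
a = -1: -1+-2=-3, -1+8=7
a = 1: 1+-2=-1, 1+8=9
a = 2: 2+-2=0, 2+8=10
a = 12: 12+-2=10, 12+8=20
Collecting distinct sums: A + B = {-8, -3, -1, 0, 2, 7, 9, 10, 20}
|A + B| = 9

A + B = {-8, -3, -1, 0, 2, 7, 9, 10, 20}


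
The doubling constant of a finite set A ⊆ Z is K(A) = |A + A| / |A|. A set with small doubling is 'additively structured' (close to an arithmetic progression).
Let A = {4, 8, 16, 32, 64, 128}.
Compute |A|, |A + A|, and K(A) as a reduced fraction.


|A| = 6.
Compute A + A by enumerating all 36 pairs.
A + A = {8, 12, 16, 20, 24, 32, 36, 40, 48, 64, 68, 72, 80, 96, 128, 132, 136, 144, 160, 192, 256}, so |A + A| = 21.
K = |A + A| / |A| = 21/6 = 7/2 ≈ 3.5000.
Reference: AP of size 6 gives K = 11/6 ≈ 1.8333; a fully generic set of size 6 gives K ≈ 3.5000.

|A| = 6, |A + A| = 21, K = 21/6 = 7/2.


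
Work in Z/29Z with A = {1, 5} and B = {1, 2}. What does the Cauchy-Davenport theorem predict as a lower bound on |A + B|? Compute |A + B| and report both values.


Cauchy-Davenport: |A + B| ≥ min(p, |A| + |B| - 1) for A, B nonempty in Z/pZ.
|A| = 2, |B| = 2, p = 29.
CD lower bound = min(29, 2 + 2 - 1) = min(29, 3) = 3.
Compute A + B mod 29 directly:
a = 1: 1+1=2, 1+2=3
a = 5: 5+1=6, 5+2=7
A + B = {2, 3, 6, 7}, so |A + B| = 4.
Verify: 4 ≥ 3? Yes ✓.

CD lower bound = 3, actual |A + B| = 4.


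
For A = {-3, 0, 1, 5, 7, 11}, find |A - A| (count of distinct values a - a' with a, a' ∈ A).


A - A = {a - a' : a, a' ∈ A}; |A| = 6.
Bounds: 2|A|-1 ≤ |A - A| ≤ |A|² - |A| + 1, i.e. 11 ≤ |A - A| ≤ 31.
Note: 0 ∈ A - A always (from a - a). The set is symmetric: if d ∈ A - A then -d ∈ A - A.
Enumerate nonzero differences d = a - a' with a > a' (then include -d):
Positive differences: {1, 2, 3, 4, 5, 6, 7, 8, 10, 11, 14}
Full difference set: {0} ∪ (positive diffs) ∪ (negative diffs).
|A - A| = 1 + 2·11 = 23 (matches direct enumeration: 23).

|A - A| = 23


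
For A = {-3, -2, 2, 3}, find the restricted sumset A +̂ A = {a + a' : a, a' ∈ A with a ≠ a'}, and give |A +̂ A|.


Restricted sumset: A +̂ A = {a + a' : a ∈ A, a' ∈ A, a ≠ a'}.
Equivalently, take A + A and drop any sum 2a that is achievable ONLY as a + a for a ∈ A (i.e. sums representable only with equal summands).
Enumerate pairs (a, a') with a < a' (symmetric, so each unordered pair gives one sum; this covers all a ≠ a'):
  -3 + -2 = -5
  -3 + 2 = -1
  -3 + 3 = 0
  -2 + 2 = 0
  -2 + 3 = 1
  2 + 3 = 5
Collected distinct sums: {-5, -1, 0, 1, 5}
|A +̂ A| = 5
(Reference bound: |A +̂ A| ≥ 2|A| - 3 for |A| ≥ 2, with |A| = 4 giving ≥ 5.)

|A +̂ A| = 5


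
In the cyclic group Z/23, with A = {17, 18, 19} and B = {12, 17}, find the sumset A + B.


Work in Z/23Z: reduce every sum a + b modulo 23.
Enumerate all 6 pairs:
a = 17: 17+12=6, 17+17=11
a = 18: 18+12=7, 18+17=12
a = 19: 19+12=8, 19+17=13
Distinct residues collected: {6, 7, 8, 11, 12, 13}
|A + B| = 6 (out of 23 total residues).

A + B = {6, 7, 8, 11, 12, 13}


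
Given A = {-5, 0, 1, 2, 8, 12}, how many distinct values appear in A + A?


A + A = {a + a' : a, a' ∈ A}; |A| = 6.
General bounds: 2|A| - 1 ≤ |A + A| ≤ |A|(|A|+1)/2, i.e. 11 ≤ |A + A| ≤ 21.
Lower bound 2|A|-1 is attained iff A is an arithmetic progression.
Enumerate sums a + a' for a ≤ a' (symmetric, so this suffices):
a = -5: -5+-5=-10, -5+0=-5, -5+1=-4, -5+2=-3, -5+8=3, -5+12=7
a = 0: 0+0=0, 0+1=1, 0+2=2, 0+8=8, 0+12=12
a = 1: 1+1=2, 1+2=3, 1+8=9, 1+12=13
a = 2: 2+2=4, 2+8=10, 2+12=14
a = 8: 8+8=16, 8+12=20
a = 12: 12+12=24
Distinct sums: {-10, -5, -4, -3, 0, 1, 2, 3, 4, 7, 8, 9, 10, 12, 13, 14, 16, 20, 24}
|A + A| = 19

|A + A| = 19


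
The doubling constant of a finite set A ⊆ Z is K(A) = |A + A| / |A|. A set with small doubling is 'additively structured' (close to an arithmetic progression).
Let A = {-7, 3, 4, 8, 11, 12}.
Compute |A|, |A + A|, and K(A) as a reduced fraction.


|A| = 6.
Compute A + A by enumerating all 36 pairs.
A + A = {-14, -4, -3, 1, 4, 5, 6, 7, 8, 11, 12, 14, 15, 16, 19, 20, 22, 23, 24}, so |A + A| = 19.
K = |A + A| / |A| = 19/6 (already in lowest terms) ≈ 3.1667.
Reference: AP of size 6 gives K = 11/6 ≈ 1.8333; a fully generic set of size 6 gives K ≈ 3.5000.

|A| = 6, |A + A| = 19, K = 19/6.


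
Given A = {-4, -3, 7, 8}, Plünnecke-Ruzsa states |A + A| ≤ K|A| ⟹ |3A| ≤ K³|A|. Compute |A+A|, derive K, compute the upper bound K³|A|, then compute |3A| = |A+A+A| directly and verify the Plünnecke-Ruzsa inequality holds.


|A| = 4.
Step 1: Compute A + A by enumerating all 16 pairs.
A + A = {-8, -7, -6, 3, 4, 5, 14, 15, 16}, so |A + A| = 9.
Step 2: Doubling constant K = |A + A|/|A| = 9/4 = 9/4 ≈ 2.2500.
Step 3: Plünnecke-Ruzsa gives |3A| ≤ K³·|A| = (2.2500)³ · 4 ≈ 45.5625.
Step 4: Compute 3A = A + A + A directly by enumerating all triples (a,b,c) ∈ A³; |3A| = 16.
Step 5: Check 16 ≤ 45.5625? Yes ✓.

K = 9/4, Plünnecke-Ruzsa bound K³|A| ≈ 45.5625, |3A| = 16, inequality holds.


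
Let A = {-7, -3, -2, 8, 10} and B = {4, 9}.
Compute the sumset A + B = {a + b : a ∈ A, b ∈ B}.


A + B = {a + b : a ∈ A, b ∈ B}.
Enumerate all |A|·|B| = 5·2 = 10 pairs (a, b) and collect distinct sums.
a = -7: -7+4=-3, -7+9=2
a = -3: -3+4=1, -3+9=6
a = -2: -2+4=2, -2+9=7
a = 8: 8+4=12, 8+9=17
a = 10: 10+4=14, 10+9=19
Collecting distinct sums: A + B = {-3, 1, 2, 6, 7, 12, 14, 17, 19}
|A + B| = 9

A + B = {-3, 1, 2, 6, 7, 12, 14, 17, 19}


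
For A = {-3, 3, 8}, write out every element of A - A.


A - A = {a - a' : a, a' ∈ A}.
Compute a - a' for each ordered pair (a, a'):
a = -3: -3--3=0, -3-3=-6, -3-8=-11
a = 3: 3--3=6, 3-3=0, 3-8=-5
a = 8: 8--3=11, 8-3=5, 8-8=0
Collecting distinct values (and noting 0 appears from a-a):
A - A = {-11, -6, -5, 0, 5, 6, 11}
|A - A| = 7

A - A = {-11, -6, -5, 0, 5, 6, 11}


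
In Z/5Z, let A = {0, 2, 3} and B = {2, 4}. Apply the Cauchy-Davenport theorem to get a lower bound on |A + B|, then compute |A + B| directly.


Cauchy-Davenport: |A + B| ≥ min(p, |A| + |B| - 1) for A, B nonempty in Z/pZ.
|A| = 3, |B| = 2, p = 5.
CD lower bound = min(5, 3 + 2 - 1) = min(5, 4) = 4.
Compute A + B mod 5 directly:
a = 0: 0+2=2, 0+4=4
a = 2: 2+2=4, 2+4=1
a = 3: 3+2=0, 3+4=2
A + B = {0, 1, 2, 4}, so |A + B| = 4.
Verify: 4 ≥ 4? Yes ✓.

CD lower bound = 4, actual |A + B| = 4.


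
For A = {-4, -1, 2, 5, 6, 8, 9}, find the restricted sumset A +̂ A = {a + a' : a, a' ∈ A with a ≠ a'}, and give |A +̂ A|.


Restricted sumset: A +̂ A = {a + a' : a ∈ A, a' ∈ A, a ≠ a'}.
Equivalently, take A + A and drop any sum 2a that is achievable ONLY as a + a for a ∈ A (i.e. sums representable only with equal summands).
Enumerate pairs (a, a') with a < a' (symmetric, so each unordered pair gives one sum; this covers all a ≠ a'):
  -4 + -1 = -5
  -4 + 2 = -2
  -4 + 5 = 1
  -4 + 6 = 2
  -4 + 8 = 4
  -4 + 9 = 5
  -1 + 2 = 1
  -1 + 5 = 4
  -1 + 6 = 5
  -1 + 8 = 7
  -1 + 9 = 8
  2 + 5 = 7
  2 + 6 = 8
  2 + 8 = 10
  2 + 9 = 11
  5 + 6 = 11
  5 + 8 = 13
  5 + 9 = 14
  6 + 8 = 14
  6 + 9 = 15
  8 + 9 = 17
Collected distinct sums: {-5, -2, 1, 2, 4, 5, 7, 8, 10, 11, 13, 14, 15, 17}
|A +̂ A| = 14
(Reference bound: |A +̂ A| ≥ 2|A| - 3 for |A| ≥ 2, with |A| = 7 giving ≥ 11.)

|A +̂ A| = 14


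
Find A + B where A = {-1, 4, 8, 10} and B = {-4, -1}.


A + B = {a + b : a ∈ A, b ∈ B}.
Enumerate all |A|·|B| = 4·2 = 8 pairs (a, b) and collect distinct sums.
a = -1: -1+-4=-5, -1+-1=-2
a = 4: 4+-4=0, 4+-1=3
a = 8: 8+-4=4, 8+-1=7
a = 10: 10+-4=6, 10+-1=9
Collecting distinct sums: A + B = {-5, -2, 0, 3, 4, 6, 7, 9}
|A + B| = 8

A + B = {-5, -2, 0, 3, 4, 6, 7, 9}


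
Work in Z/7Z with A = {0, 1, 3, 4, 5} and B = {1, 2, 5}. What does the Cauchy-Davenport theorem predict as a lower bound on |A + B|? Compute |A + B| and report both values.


Cauchy-Davenport: |A + B| ≥ min(p, |A| + |B| - 1) for A, B nonempty in Z/pZ.
|A| = 5, |B| = 3, p = 7.
CD lower bound = min(7, 5 + 3 - 1) = min(7, 7) = 7.
Compute A + B mod 7 directly:
a = 0: 0+1=1, 0+2=2, 0+5=5
a = 1: 1+1=2, 1+2=3, 1+5=6
a = 3: 3+1=4, 3+2=5, 3+5=1
a = 4: 4+1=5, 4+2=6, 4+5=2
a = 5: 5+1=6, 5+2=0, 5+5=3
A + B = {0, 1, 2, 3, 4, 5, 6}, so |A + B| = 7.
Verify: 7 ≥ 7? Yes ✓.

CD lower bound = 7, actual |A + B| = 7.


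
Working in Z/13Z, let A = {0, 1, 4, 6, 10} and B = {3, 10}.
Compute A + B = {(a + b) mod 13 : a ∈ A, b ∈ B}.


Work in Z/13Z: reduce every sum a + b modulo 13.
Enumerate all 10 pairs:
a = 0: 0+3=3, 0+10=10
a = 1: 1+3=4, 1+10=11
a = 4: 4+3=7, 4+10=1
a = 6: 6+3=9, 6+10=3
a = 10: 10+3=0, 10+10=7
Distinct residues collected: {0, 1, 3, 4, 7, 9, 10, 11}
|A + B| = 8 (out of 13 total residues).

A + B = {0, 1, 3, 4, 7, 9, 10, 11}


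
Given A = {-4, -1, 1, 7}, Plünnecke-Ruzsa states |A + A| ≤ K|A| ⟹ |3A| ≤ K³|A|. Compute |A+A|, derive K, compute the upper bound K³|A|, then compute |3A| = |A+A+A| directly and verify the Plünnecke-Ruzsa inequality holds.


|A| = 4.
Step 1: Compute A + A by enumerating all 16 pairs.
A + A = {-8, -5, -3, -2, 0, 2, 3, 6, 8, 14}, so |A + A| = 10.
Step 2: Doubling constant K = |A + A|/|A| = 10/4 = 10/4 ≈ 2.5000.
Step 3: Plünnecke-Ruzsa gives |3A| ≤ K³·|A| = (2.5000)³ · 4 ≈ 62.5000.
Step 4: Compute 3A = A + A + A directly by enumerating all triples (a,b,c) ∈ A³; |3A| = 19.
Step 5: Check 19 ≤ 62.5000? Yes ✓.

K = 10/4, Plünnecke-Ruzsa bound K³|A| ≈ 62.5000, |3A| = 19, inequality holds.


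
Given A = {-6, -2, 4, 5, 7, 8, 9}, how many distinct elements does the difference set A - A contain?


A - A = {a - a' : a, a' ∈ A}; |A| = 7.
Bounds: 2|A|-1 ≤ |A - A| ≤ |A|² - |A| + 1, i.e. 13 ≤ |A - A| ≤ 43.
Note: 0 ∈ A - A always (from a - a). The set is symmetric: if d ∈ A - A then -d ∈ A - A.
Enumerate nonzero differences d = a - a' with a > a' (then include -d):
Positive differences: {1, 2, 3, 4, 5, 6, 7, 9, 10, 11, 13, 14, 15}
Full difference set: {0} ∪ (positive diffs) ∪ (negative diffs).
|A - A| = 1 + 2·13 = 27 (matches direct enumeration: 27).

|A - A| = 27


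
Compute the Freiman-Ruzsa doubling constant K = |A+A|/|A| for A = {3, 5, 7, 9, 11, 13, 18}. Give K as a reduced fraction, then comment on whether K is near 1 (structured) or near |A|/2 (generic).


|A| = 7.
Compute A + A by enumerating all 49 pairs.
A + A = {6, 8, 10, 12, 14, 16, 18, 20, 21, 22, 23, 24, 25, 26, 27, 29, 31, 36}, so |A + A| = 18.
K = |A + A| / |A| = 18/7 (already in lowest terms) ≈ 2.5714.
Reference: AP of size 7 gives K = 13/7 ≈ 1.8571; a fully generic set of size 7 gives K ≈ 4.0000.

|A| = 7, |A + A| = 18, K = 18/7.


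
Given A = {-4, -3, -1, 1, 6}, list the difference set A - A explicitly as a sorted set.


A - A = {a - a' : a, a' ∈ A}.
Compute a - a' for each ordered pair (a, a'):
a = -4: -4--4=0, -4--3=-1, -4--1=-3, -4-1=-5, -4-6=-10
a = -3: -3--4=1, -3--3=0, -3--1=-2, -3-1=-4, -3-6=-9
a = -1: -1--4=3, -1--3=2, -1--1=0, -1-1=-2, -1-6=-7
a = 1: 1--4=5, 1--3=4, 1--1=2, 1-1=0, 1-6=-5
a = 6: 6--4=10, 6--3=9, 6--1=7, 6-1=5, 6-6=0
Collecting distinct values (and noting 0 appears from a-a):
A - A = {-10, -9, -7, -5, -4, -3, -2, -1, 0, 1, 2, 3, 4, 5, 7, 9, 10}
|A - A| = 17

A - A = {-10, -9, -7, -5, -4, -3, -2, -1, 0, 1, 2, 3, 4, 5, 7, 9, 10}


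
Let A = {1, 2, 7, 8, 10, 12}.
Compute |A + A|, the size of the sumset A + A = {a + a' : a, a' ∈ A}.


A + A = {a + a' : a, a' ∈ A}; |A| = 6.
General bounds: 2|A| - 1 ≤ |A + A| ≤ |A|(|A|+1)/2, i.e. 11 ≤ |A + A| ≤ 21.
Lower bound 2|A|-1 is attained iff A is an arithmetic progression.
Enumerate sums a + a' for a ≤ a' (symmetric, so this suffices):
a = 1: 1+1=2, 1+2=3, 1+7=8, 1+8=9, 1+10=11, 1+12=13
a = 2: 2+2=4, 2+7=9, 2+8=10, 2+10=12, 2+12=14
a = 7: 7+7=14, 7+8=15, 7+10=17, 7+12=19
a = 8: 8+8=16, 8+10=18, 8+12=20
a = 10: 10+10=20, 10+12=22
a = 12: 12+12=24
Distinct sums: {2, 3, 4, 8, 9, 10, 11, 12, 13, 14, 15, 16, 17, 18, 19, 20, 22, 24}
|A + A| = 18

|A + A| = 18


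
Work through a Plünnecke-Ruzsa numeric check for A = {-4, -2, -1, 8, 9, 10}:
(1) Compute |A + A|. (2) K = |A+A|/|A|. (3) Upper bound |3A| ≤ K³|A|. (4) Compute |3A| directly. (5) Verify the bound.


|A| = 6.
Step 1: Compute A + A by enumerating all 36 pairs.
A + A = {-8, -6, -5, -4, -3, -2, 4, 5, 6, 7, 8, 9, 16, 17, 18, 19, 20}, so |A + A| = 17.
Step 2: Doubling constant K = |A + A|/|A| = 17/6 = 17/6 ≈ 2.8333.
Step 3: Plünnecke-Ruzsa gives |3A| ≤ K³·|A| = (2.8333)³ · 6 ≈ 136.4722.
Step 4: Compute 3A = A + A + A directly by enumerating all triples (a,b,c) ∈ A³; |3A| = 33.
Step 5: Check 33 ≤ 136.4722? Yes ✓.

K = 17/6, Plünnecke-Ruzsa bound K³|A| ≈ 136.4722, |3A| = 33, inequality holds.


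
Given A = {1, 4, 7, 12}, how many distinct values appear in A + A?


A + A = {a + a' : a, a' ∈ A}; |A| = 4.
General bounds: 2|A| - 1 ≤ |A + A| ≤ |A|(|A|+1)/2, i.e. 7 ≤ |A + A| ≤ 10.
Lower bound 2|A|-1 is attained iff A is an arithmetic progression.
Enumerate sums a + a' for a ≤ a' (symmetric, so this suffices):
a = 1: 1+1=2, 1+4=5, 1+7=8, 1+12=13
a = 4: 4+4=8, 4+7=11, 4+12=16
a = 7: 7+7=14, 7+12=19
a = 12: 12+12=24
Distinct sums: {2, 5, 8, 11, 13, 14, 16, 19, 24}
|A + A| = 9

|A + A| = 9
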